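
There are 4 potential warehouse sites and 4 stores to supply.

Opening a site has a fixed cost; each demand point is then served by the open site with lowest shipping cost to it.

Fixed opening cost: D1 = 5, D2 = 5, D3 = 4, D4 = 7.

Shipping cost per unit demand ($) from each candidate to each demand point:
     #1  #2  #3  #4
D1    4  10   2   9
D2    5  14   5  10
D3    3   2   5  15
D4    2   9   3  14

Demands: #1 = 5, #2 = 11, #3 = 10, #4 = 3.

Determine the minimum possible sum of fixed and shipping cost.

93

Open {D1, D3}: assign each demand point to its cheapest open site.
  #1→D3 5×3=15, #2→D3 11×2=22, #3→D1 10×2=20, #4→D1 3×9=27
  shipping cost 84, fixed 9 → total 93.
Compare {D1, D3, D4}: shipping cost 79 + fixed 16 = 95.
Compare {D1, D2, D3}: shipping cost 84 + fixed 14 = 98.
Compare {D1, D2, D3, D4}: shipping cost 79 + fixed 21 = 100.
All other subsets cost ≥ 95. Minimum total cost: 93.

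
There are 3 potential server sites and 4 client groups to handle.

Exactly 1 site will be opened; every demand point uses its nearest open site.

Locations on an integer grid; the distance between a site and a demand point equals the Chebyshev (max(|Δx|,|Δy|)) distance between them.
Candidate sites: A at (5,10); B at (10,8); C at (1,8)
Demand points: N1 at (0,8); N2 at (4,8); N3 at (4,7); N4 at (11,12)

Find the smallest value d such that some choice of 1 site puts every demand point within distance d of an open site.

Open {A}.
  Farthest demand point is N4 at distance 6 (to A); all others are ≤ 6.
With {B} the worst case is 10.
With {C} the worst case is 10.
No size-1 selection achieves below 6.

6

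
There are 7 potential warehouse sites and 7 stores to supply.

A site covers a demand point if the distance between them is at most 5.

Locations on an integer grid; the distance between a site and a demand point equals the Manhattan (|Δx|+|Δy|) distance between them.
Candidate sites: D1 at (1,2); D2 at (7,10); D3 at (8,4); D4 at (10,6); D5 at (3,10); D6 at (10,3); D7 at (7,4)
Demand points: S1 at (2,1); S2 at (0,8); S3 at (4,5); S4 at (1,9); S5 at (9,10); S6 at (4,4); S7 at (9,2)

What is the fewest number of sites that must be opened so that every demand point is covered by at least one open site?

4

Coverage sets (demand points within 5 of each site):
  D1: {S1, S6}
  D2: {S5}
  D3: {S3, S6, S7}
  D4: {S5, S7}
  D5: {S2, S4}
  D6: {S7}
  D7: {S3, S6, S7}
No 3 sites suffice: every size-3 union leaves at least one demand point uncovered.
But {D1, D2, D3, D5} covers everything, so the minimum is 4.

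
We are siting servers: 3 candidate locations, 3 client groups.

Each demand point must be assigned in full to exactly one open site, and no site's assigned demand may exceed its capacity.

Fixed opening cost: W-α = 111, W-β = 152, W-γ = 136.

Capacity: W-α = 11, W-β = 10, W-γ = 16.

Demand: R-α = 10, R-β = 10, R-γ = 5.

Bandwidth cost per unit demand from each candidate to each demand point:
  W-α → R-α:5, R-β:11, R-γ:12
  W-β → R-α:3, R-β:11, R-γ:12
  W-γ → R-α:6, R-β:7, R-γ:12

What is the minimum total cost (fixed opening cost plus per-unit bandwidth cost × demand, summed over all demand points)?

Open {W-α, W-γ}; cheapest assignment that respects the capacities:
  W-α (cap 11, load 10): R-α — cost 10×5 = 50
  W-γ (cap 16, load 15): R-β, R-γ — cost 10×7 + 5×12 = 130
  Shipping 180, fixed 247 → total 427.
  Any other capacity-feasible assignment to {W-α, W-γ} ships for at least 180.
Compare {W-β, W-γ}: its best feasible assignment gives total 448.
Compare {W-α, W-β, W-γ}: its best feasible assignment gives total 559.
Every other set of open sites that can feasibly serve all demand totals ≥ 448 even under its best assignment. Minimum: 427.

427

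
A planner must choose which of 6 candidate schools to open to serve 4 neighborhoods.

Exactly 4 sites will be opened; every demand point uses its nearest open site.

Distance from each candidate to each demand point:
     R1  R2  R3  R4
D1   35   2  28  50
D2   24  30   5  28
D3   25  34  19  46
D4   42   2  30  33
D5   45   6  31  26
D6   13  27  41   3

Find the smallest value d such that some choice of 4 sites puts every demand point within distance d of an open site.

13

Open {D1, D2, D3, D6}.
  Farthest demand point is R1 at distance 13 (to D6); all others are ≤ 13.
With {D1, D2, D4, D6} the worst case is 13.
With {D1, D2, D5, D6} the worst case is 13.
No size-4 selection achieves below 13.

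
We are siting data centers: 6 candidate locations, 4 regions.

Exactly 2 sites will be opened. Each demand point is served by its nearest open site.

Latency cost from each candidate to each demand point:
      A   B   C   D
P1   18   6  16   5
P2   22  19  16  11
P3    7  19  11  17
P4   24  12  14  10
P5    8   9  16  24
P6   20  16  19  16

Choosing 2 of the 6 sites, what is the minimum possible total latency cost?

29

Open {P1, P3}.
  A→P3 7, B→P1 6, C→P3 11, D→P1 5  ⇒ total 29.
Compare {P1, P5}: total 35.
Compare {P3, P4}: total 40.
No size-2 selection does better; minimum is 29.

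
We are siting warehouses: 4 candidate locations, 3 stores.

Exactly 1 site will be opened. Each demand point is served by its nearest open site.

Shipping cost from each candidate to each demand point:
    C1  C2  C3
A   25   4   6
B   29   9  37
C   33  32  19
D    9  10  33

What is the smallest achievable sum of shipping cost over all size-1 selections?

Open {A}.
  C1→A 25, C2→A 4, C3→A 6  ⇒ total 35.
Compare {D}: total 52.
Compare {B}: total 75.
No size-1 selection does better; minimum is 35.

35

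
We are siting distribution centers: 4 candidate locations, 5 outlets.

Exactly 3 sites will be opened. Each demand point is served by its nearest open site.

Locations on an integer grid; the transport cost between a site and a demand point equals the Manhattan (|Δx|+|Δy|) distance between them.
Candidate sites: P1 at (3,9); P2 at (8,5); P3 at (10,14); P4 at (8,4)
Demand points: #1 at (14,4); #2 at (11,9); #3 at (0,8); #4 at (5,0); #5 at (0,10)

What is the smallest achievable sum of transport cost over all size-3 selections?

Open {P1, P3, P4}.
  #1→P4 6, #2→P3 6, #3→P1 4, #4→P4 7, #5→P1 4  ⇒ total 27.
Compare {P1, P2, P4}: total 28.
Compare {P1, P2, P3}: total 29.
No size-3 selection does better; minimum is 27.

27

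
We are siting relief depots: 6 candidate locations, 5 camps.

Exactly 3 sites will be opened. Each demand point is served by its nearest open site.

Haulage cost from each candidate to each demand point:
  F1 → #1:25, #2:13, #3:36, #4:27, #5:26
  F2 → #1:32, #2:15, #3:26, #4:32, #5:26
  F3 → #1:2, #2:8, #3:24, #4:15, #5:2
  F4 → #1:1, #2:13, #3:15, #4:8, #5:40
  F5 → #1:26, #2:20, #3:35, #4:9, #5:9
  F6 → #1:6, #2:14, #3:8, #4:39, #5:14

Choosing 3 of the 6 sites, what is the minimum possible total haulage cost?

Open {F3, F4, F6}.
  #1→F4 1, #2→F3 8, #3→F6 8, #4→F4 8, #5→F3 2  ⇒ total 27.
Compare {F3, F5, F6}: total 29.
Compare {F1, F3, F4}: total 34.
No size-3 selection does better; minimum is 27.

27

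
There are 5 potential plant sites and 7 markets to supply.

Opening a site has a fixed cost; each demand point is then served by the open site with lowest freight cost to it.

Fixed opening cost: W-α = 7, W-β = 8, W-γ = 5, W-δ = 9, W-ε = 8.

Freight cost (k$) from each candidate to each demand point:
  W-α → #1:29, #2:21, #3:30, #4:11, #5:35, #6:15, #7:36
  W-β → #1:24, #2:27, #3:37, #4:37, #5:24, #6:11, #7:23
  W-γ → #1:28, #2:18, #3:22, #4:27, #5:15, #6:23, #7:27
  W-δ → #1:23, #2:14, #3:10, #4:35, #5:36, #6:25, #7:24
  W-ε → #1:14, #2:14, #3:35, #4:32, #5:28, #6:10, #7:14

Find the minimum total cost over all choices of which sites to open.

Open {W-α, W-γ, W-δ, W-ε}: assign each demand point to its cheapest open site.
  #1→W-ε 14, #2→W-δ 14, #3→W-δ 10, #4→W-α 11, #5→W-γ 15, #6→W-ε 10, #7→W-ε 14
  freight cost 88, fixed 29 → total 117.
Compare {W-α, W-γ, W-ε}: freight cost 100 + fixed 20 = 120.
Compare {W-α, W-δ, W-ε}: freight cost 101 + fixed 24 = 125.
Compare {W-α, W-β, W-γ, W-δ, W-ε}: freight cost 88 + fixed 37 = 125.
All other subsets cost ≥ 120. Minimum total cost: 117.

117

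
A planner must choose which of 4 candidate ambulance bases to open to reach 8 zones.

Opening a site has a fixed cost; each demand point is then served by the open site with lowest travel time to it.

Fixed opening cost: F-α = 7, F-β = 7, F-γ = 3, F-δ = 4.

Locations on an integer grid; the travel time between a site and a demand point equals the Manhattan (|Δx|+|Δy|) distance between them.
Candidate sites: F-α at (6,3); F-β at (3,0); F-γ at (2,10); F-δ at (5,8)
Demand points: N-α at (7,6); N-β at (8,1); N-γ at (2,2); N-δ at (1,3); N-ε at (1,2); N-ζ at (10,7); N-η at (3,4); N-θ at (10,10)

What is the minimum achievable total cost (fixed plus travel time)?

50

Open {F-β, F-δ}: assign each demand point to its cheapest open site.
  N-α→F-δ 4, N-β→F-β 6, N-γ→F-β 3, N-δ→F-β 5, N-ε→F-β 4, N-ζ→F-δ 6, N-η→F-β 4, N-θ→F-δ 7
  travel time 39, fixed 11 → total 50.
Compare {F-α, F-δ}: travel time 41 + fixed 11 = 52.
Compare {F-β, F-γ, F-δ}: travel time 39 + fixed 14 = 53.
Compare {F-α}: travel time 47 + fixed 7 = 54.
All other subsets cost ≥ 52. Minimum total cost: 50.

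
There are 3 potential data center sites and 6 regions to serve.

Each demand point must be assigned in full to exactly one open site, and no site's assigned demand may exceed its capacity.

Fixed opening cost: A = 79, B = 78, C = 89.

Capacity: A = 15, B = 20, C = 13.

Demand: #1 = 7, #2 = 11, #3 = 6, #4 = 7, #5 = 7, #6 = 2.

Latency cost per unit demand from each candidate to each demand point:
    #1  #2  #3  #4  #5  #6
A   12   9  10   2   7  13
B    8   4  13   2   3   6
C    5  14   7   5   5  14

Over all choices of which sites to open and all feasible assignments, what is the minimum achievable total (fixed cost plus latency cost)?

Open {A, B, C}; cheapest assignment that respects the capacities:
  A (cap 15, load 7): #4 — cost 7×2 = 14
  B (cap 20, load 20): #2, #5, #6 — cost 11×4 + 7×3 + 2×6 = 77
  C (cap 13, load 13): #1, #3 — cost 7×5 + 6×7 = 77
  Shipping 168, fixed 246 → total 414.
  Any other capacity-feasible assignment to {A, B, C} ships for at least 168.
Total demand is 40 and no other set of sites has combined capacity ≥ 40, so {A, B, C} is the only feasible choice of open sites. Minimum: 414.

414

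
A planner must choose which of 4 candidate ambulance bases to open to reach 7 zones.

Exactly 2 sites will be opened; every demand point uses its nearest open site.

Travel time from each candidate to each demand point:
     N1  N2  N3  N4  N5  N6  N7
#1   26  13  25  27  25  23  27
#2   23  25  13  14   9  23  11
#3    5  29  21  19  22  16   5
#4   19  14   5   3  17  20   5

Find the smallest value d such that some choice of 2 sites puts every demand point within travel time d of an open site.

Open {#3, #4}.
  Farthest demand point is N5 at travel time 17 (to #4); all others are ≤ 17.
With {#1, #4} the worst case is 20.
With {#2, #4} the worst case is 20.
No size-2 selection achieves below 17.

17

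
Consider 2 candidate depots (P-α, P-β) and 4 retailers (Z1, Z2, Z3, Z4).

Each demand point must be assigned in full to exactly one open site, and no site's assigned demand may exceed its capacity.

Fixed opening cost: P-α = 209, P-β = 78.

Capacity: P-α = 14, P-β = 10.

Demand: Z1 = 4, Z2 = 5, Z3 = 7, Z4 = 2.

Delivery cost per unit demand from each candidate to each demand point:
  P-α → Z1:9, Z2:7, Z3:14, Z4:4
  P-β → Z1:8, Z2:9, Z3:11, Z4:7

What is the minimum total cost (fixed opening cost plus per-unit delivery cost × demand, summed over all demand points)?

Open {P-α, P-β}; cheapest assignment that respects the capacities:
  P-α (cap 14, load 11): Z1, Z2, Z4 — cost 4×9 + 5×7 + 2×4 = 79
  P-β (cap 10, load 7): Z3 — cost 7×11 = 77
  Shipping 156, fixed 287 → total 443.
  Any other capacity-feasible assignment to {P-α, P-β} ships for at least 156.
Total demand is 18 and no other set of sites has combined capacity ≥ 18, so {P-α, P-β} is the only feasible choice of open sites. Minimum: 443.

443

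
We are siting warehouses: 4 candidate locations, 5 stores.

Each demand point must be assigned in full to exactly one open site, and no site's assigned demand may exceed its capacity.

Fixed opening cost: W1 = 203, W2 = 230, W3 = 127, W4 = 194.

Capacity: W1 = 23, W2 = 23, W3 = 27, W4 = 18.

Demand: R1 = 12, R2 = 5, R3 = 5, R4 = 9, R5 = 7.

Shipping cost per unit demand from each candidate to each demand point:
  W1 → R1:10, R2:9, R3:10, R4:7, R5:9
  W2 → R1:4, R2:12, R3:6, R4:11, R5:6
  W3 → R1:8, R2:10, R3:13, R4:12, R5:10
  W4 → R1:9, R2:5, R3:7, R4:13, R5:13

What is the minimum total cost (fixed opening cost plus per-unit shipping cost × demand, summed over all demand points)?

Open {W1, W3}; cheapest assignment that respects the capacities:
  W1 (cap 23, load 21): R3, R4, R5 — cost 5×10 + 9×7 + 7×9 = 176
  W3 (cap 27, load 17): R1, R2 — cost 12×8 + 5×10 = 146
  Shipping 322, fixed 330 → total 652.
  Any other capacity-feasible assignment to {W1, W3} ships for at least 322.
Compare {W2, W3}: its best feasible assignment gives total 663.
Compare {W3, W4}: its best feasible assignment gives total 676.
Every other set of open sites that can feasibly serve all demand totals ≥ 663 even under its best assignment. Minimum: 652.

652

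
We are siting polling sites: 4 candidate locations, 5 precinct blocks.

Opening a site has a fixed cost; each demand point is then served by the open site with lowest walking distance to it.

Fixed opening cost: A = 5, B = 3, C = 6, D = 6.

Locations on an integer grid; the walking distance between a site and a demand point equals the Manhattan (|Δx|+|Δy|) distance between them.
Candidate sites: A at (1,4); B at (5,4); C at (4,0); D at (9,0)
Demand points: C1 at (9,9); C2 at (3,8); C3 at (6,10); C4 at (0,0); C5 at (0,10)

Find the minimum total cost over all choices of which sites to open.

42

Open {A, B}: assign each demand point to its cheapest open site.
  C1→B 9, C2→A 6, C3→B 7, C4→A 5, C5→A 7
  walking distance 34, fixed 8 → total 42.
Compare {B}: walking distance 42 + fixed 3 = 45.
Compare {B, C}: walking distance 37 + fixed 9 = 46.
Compare {A}: walking distance 42 + fixed 5 = 47.
All other subsets cost ≥ 45. Minimum total cost: 42.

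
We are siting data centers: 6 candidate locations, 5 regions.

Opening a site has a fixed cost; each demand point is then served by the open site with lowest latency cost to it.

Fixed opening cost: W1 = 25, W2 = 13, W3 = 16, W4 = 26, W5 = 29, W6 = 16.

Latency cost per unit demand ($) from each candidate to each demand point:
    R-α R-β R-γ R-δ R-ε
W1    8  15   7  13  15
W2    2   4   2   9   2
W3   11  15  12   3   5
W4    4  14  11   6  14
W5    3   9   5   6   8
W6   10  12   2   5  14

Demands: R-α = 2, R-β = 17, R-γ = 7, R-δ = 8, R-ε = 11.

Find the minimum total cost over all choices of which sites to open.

161

Open {W2, W3}: assign each demand point to its cheapest open site.
  R-α→W2 2×2=4, R-β→W2 17×4=68, R-γ→W2 7×2=14, R-δ→W3 8×3=24, R-ε→W2 11×2=22
  latency cost 132, fixed 29 → total 161.
Compare {W2, W6}: latency cost 148 + fixed 29 = 177.
Compare {W2, W3, W6}: latency cost 132 + fixed 45 = 177.
Compare {W1, W2, W3}: latency cost 132 + fixed 54 = 186.
All other subsets cost ≥ 177. Minimum total cost: 161.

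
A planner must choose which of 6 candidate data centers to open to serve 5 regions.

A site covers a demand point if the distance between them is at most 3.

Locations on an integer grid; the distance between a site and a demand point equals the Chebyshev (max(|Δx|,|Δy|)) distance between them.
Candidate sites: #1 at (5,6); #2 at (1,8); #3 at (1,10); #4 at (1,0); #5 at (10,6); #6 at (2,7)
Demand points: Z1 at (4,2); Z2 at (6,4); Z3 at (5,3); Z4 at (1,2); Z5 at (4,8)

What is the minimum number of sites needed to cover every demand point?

Coverage sets (demand points within 3 of each site):
  #1: {Z2, Z3, Z5}
  #2: {Z5}
  #3: {Z5}
  #4: {Z1, Z4}
  #5: {}
  #6: {Z5}
No single site covers all 5 demand points.
But {#1, #4} covers everything, so the minimum is 2.

2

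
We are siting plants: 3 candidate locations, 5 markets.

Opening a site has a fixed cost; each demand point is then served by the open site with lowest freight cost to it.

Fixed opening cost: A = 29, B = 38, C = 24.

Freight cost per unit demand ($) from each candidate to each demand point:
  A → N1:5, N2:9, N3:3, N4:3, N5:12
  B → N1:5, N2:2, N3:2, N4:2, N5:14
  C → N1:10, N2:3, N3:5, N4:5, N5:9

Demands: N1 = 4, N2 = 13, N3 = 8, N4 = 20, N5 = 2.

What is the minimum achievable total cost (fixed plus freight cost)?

Open {B}: assign each demand point to its cheapest open site.
  N1→B 4×5=20, N2→B 13×2=26, N3→B 8×2=16, N4→B 20×2=40, N5→B 2×14=28
  freight cost 130, fixed 38 → total 168.
Compare {B, C}: freight cost 120 + fixed 62 = 182.
Compare {A, B}: freight cost 126 + fixed 67 = 193.
Compare {A, B, C}: freight cost 120 + fixed 91 = 211.
All other subsets cost ≥ 182. Minimum total cost: 168.

168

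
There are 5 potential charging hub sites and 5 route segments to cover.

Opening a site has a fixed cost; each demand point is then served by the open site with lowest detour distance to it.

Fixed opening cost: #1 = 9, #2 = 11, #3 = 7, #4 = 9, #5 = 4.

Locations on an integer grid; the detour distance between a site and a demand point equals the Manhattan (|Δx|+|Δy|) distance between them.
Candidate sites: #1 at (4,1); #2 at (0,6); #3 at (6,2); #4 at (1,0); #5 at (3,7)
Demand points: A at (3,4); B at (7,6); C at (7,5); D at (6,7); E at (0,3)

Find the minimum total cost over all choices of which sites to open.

Open {#5}: assign each demand point to its cheapest open site.
  A→#5 3, B→#5 5, C→#5 6, D→#5 3, E→#5 7
  detour distance 24, fixed 4 → total 28.
Compare {#3}: detour distance 26 + fixed 7 = 33.
Compare {#3, #5}: detour distance 22 + fixed 11 = 33.
Compare {#4, #5}: detour distance 21 + fixed 13 = 34.
All other subsets cost ≥ 33. Minimum total cost: 28.

28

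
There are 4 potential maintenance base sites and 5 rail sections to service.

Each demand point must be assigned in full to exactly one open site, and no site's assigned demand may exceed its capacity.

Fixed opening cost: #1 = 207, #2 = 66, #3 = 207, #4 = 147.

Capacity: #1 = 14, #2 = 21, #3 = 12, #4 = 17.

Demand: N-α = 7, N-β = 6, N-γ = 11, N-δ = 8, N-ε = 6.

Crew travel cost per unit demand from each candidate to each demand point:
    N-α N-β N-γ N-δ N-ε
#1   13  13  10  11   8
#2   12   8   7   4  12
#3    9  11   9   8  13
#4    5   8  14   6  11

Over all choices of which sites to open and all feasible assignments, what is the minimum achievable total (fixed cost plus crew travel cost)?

Open {#2, #4}; cheapest assignment that respects the capacities:
  #2 (cap 21, load 21): N-α, N-β, N-δ — cost 7×12 + 6×8 + 8×4 = 164
  #4 (cap 17, load 17): N-γ, N-ε — cost 11×14 + 6×11 = 220
  Shipping 384, fixed 213 → total 597.
  Any other capacity-feasible assignment to {#2, #4} ships for at least 384.
Compare {#1, #2, #4}: its best feasible assignment gives total 660.
Compare {#2, #3, #4}: its best feasible assignment gives total 690.
Every other set of open sites that can feasibly serve all demand totals ≥ 660 even under its best assignment. Minimum: 597.

597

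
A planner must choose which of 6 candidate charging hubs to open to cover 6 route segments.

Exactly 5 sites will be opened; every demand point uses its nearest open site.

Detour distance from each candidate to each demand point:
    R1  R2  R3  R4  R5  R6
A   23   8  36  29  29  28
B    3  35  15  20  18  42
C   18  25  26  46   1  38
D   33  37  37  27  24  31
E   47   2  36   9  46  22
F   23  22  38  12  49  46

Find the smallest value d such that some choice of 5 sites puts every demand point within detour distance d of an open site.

Open {A, B, C, D, E}.
  Farthest demand point is R6 at detour distance 22 (to E); all others are ≤ 22.
With {A, B, C, E, F} the worst case is 22.
With {A, B, D, E, F} the worst case is 22.
No size-5 selection achieves below 22.

22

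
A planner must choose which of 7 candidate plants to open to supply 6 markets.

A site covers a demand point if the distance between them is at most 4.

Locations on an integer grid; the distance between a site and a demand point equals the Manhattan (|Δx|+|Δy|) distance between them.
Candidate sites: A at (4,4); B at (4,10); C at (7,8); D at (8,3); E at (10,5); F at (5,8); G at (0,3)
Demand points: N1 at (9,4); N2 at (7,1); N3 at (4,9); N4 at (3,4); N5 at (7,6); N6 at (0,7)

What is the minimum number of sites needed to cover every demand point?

Coverage sets (demand points within 4 of each site):
  A: {N4}
  B: {N3}
  C: {N3, N5}
  D: {N1, N2, N5}
  E: {N1, N5}
  F: {N3, N5}
  G: {N4, N6}
No 2 sites suffice: every size-2 union leaves at least one demand point uncovered.
But {B, D, G} covers everything, so the minimum is 3.

3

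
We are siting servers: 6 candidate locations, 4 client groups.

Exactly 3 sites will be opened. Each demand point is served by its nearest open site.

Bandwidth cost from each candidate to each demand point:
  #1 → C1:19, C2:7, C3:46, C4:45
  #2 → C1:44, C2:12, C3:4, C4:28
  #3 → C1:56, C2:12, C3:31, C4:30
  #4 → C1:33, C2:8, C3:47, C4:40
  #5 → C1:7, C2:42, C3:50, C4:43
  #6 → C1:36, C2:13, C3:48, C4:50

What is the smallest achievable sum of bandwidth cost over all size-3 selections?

46

Open {#1, #2, #5}.
  C1→#5 7, C2→#1 7, C3→#2 4, C4→#2 28  ⇒ total 46.
Compare {#2, #4, #5}: total 47.
Compare {#2, #3, #5}: total 51.
No size-3 selection does better; minimum is 46.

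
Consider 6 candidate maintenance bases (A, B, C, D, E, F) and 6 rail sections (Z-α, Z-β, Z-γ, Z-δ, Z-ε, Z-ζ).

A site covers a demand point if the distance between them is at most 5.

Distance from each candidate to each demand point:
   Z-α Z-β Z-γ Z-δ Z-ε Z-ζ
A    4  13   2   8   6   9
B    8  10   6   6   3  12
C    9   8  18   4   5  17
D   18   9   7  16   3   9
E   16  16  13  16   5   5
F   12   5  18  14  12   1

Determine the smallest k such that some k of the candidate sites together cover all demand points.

Coverage sets (demand points within 5 of each site):
  A: {Z-α, Z-γ}
  B: {Z-ε}
  C: {Z-δ, Z-ε}
  D: {Z-ε}
  E: {Z-ε, Z-ζ}
  F: {Z-β, Z-ζ}
No 2 sites suffice: every size-2 union leaves at least one demand point uncovered.
But {A, C, F} covers everything, so the minimum is 3.

3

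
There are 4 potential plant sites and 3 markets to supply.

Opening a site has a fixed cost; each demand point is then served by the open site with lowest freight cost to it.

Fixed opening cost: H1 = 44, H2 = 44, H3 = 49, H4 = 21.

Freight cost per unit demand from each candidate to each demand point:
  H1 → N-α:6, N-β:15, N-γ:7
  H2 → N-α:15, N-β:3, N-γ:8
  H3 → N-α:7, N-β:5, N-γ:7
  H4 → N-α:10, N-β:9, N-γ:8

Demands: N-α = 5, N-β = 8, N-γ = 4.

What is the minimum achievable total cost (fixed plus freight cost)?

Open {H3}: assign each demand point to its cheapest open site.
  N-α→H3 5×7=35, N-β→H3 8×5=40, N-γ→H3 4×7=28
  freight cost 103, fixed 49 → total 152.
Compare {H1, H2}: freight cost 82 + fixed 88 = 170.
Compare {H2, H4}: freight cost 106 + fixed 65 = 171.
Compare {H3, H4}: freight cost 103 + fixed 70 = 173.
All other subsets cost ≥ 170. Minimum total cost: 152.

152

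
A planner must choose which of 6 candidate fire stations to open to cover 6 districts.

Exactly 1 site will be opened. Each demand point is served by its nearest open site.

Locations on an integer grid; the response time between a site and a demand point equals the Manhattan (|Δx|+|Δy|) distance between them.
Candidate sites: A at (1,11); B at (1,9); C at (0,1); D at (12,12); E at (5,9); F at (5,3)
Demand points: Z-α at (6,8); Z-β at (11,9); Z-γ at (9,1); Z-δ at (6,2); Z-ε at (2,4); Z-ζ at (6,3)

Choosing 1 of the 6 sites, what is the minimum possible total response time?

31

Open {F}.
  Z-α→F 6, Z-β→F 12, Z-γ→F 6, Z-δ→F 2, Z-ε→F 4, Z-ζ→F 1  ⇒ total 31.
Compare {E}: total 43.
Compare {B}: total 61.
No size-1 selection does better; minimum is 31.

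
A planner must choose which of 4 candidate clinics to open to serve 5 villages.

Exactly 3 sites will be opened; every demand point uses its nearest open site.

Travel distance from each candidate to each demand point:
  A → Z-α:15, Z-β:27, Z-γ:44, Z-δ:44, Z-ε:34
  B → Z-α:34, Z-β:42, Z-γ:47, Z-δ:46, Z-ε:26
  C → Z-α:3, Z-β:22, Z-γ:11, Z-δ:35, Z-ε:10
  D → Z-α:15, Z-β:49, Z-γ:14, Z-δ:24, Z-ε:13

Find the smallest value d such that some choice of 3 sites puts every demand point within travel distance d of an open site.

Open {A, C, D}.
  Farthest demand point is Z-δ at travel distance 24 (to D); all others are ≤ 24.
With {B, C, D} the worst case is 24.
With {A, B, D} the worst case is 27.
No size-3 selection achieves below 24.

24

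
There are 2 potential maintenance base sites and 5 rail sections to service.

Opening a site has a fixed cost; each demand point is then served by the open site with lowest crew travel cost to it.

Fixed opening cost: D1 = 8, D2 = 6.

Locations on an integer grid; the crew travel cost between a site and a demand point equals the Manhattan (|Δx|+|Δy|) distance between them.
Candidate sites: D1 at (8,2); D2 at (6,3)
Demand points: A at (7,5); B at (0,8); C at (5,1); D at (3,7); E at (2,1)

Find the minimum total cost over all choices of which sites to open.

36

Open {D2}: assign each demand point to its cheapest open site.
  A→D2 3, B→D2 11, C→D2 3, D→D2 7, E→D2 6
  crew travel cost 30, fixed 6 → total 36.
Compare {D1, D2}: crew travel cost 30 + fixed 14 = 44.
Compare {D1}: crew travel cost 39 + fixed 8 = 47.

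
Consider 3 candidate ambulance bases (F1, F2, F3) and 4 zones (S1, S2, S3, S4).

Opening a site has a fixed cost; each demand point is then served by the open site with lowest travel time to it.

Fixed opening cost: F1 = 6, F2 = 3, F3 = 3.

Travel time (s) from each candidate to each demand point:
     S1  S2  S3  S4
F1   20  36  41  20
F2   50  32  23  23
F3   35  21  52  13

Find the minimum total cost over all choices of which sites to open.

Open {F1, F2, F3}: assign each demand point to its cheapest open site.
  S1→F1 20, S2→F3 21, S3→F2 23, S4→F3 13
  travel time 77, fixed 12 → total 89.
Compare {F2, F3}: travel time 92 + fixed 6 = 98.
Compare {F1, F2}: travel time 95 + fixed 9 = 104.
Compare {F1, F3}: travel time 95 + fixed 9 = 104.
All other subsets cost ≥ 98. Minimum total cost: 89.

89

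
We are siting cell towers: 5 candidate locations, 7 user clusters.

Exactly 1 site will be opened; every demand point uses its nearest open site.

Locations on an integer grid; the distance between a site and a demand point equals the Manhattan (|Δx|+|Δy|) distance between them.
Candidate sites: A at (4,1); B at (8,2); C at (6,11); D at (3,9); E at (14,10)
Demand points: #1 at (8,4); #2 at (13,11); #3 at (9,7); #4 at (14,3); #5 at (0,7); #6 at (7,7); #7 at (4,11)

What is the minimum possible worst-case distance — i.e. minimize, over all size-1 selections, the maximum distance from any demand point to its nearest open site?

Open {B}.
  Farthest demand point is #2 at distance 14 (to B); all others are ≤ 14.
With {C} the worst case is 16.
With {D} the worst case is 17.
No size-1 selection achieves below 14.

14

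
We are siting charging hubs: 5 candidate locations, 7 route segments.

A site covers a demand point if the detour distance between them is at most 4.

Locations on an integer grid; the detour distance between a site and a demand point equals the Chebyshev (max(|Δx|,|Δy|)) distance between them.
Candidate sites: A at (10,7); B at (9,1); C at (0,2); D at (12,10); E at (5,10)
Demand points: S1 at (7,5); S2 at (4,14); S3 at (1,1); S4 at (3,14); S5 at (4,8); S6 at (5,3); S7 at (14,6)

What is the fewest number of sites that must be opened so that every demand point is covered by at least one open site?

4

Coverage sets (demand points within 4 of each site):
  A: {S1, S7}
  B: {S1, S6}
  C: {S3}
  D: {S7}
  E: {S2, S4, S5}
No 3 sites suffice: every size-3 union leaves at least one demand point uncovered.
But {A, B, C, E} covers everything, so the minimum is 4.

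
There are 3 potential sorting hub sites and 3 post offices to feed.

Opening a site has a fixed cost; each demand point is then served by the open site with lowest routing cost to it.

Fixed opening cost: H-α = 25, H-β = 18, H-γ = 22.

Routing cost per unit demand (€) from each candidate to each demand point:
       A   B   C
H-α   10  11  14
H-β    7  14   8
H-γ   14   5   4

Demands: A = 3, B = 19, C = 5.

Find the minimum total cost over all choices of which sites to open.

176

Open {H-β, H-γ}: assign each demand point to its cheapest open site.
  A→H-β 3×7=21, B→H-γ 19×5=95, C→H-γ 5×4=20
  routing cost 136, fixed 40 → total 176.
Compare {H-γ}: routing cost 157 + fixed 22 = 179.
Compare {H-α, H-γ}: routing cost 145 + fixed 47 = 192.
Compare {H-α, H-β, H-γ}: routing cost 136 + fixed 65 = 201.
All other subsets cost ≥ 179. Minimum total cost: 176.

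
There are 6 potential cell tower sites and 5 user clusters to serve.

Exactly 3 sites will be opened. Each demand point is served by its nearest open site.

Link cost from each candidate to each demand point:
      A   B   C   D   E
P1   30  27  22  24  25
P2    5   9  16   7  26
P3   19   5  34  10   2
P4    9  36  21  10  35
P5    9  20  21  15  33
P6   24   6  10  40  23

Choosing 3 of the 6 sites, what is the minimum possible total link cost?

Open {P2, P3, P6}.
  A→P2 5, B→P3 5, C→P6 10, D→P2 7, E→P3 2  ⇒ total 29.
Compare {P1, P2, P3}: total 35.
Compare {P2, P3, P4}: total 35.
No size-3 selection does better; minimum is 29.

29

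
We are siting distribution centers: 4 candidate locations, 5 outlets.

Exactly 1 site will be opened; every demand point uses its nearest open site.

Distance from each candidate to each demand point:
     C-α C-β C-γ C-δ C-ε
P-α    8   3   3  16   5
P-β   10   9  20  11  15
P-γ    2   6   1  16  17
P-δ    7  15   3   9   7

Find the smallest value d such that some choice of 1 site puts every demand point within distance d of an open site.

Open {P-δ}.
  Farthest demand point is C-β at distance 15 (to P-δ); all others are ≤ 15.
With {P-α} the worst case is 16.
With {P-γ} the worst case is 17.
No size-1 selection achieves below 15.

15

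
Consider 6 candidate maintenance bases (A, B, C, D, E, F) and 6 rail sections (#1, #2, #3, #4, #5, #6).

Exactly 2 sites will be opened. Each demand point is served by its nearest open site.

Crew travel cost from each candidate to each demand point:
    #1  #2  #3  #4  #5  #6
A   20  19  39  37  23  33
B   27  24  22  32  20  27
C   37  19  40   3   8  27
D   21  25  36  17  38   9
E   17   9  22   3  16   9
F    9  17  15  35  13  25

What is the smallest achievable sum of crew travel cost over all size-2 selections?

Open {E, F}.
  #1→F 9, #2→E 9, #3→F 15, #4→E 3, #5→F 13, #6→E 9  ⇒ total 58.
Compare {C, E}: total 68.
Compare {A, E}: total 76.
No size-2 selection does better; minimum is 58.

58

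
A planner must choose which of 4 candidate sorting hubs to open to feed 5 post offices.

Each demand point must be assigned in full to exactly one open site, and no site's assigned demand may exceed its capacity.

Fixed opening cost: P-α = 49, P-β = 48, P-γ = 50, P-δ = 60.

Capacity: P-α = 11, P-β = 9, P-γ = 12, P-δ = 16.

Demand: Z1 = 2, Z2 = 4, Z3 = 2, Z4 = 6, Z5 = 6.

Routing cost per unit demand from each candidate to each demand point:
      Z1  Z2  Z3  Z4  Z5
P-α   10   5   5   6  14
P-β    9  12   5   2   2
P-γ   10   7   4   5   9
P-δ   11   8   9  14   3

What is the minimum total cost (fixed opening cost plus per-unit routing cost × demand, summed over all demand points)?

Open {P-β, P-γ}; cheapest assignment that respects the capacities:
  P-β (cap 9, load 8): Z1, Z5 — cost 2×9 + 6×2 = 30
  P-γ (cap 12, load 12): Z2, Z3, Z4 — cost 4×7 + 2×4 + 6×5 = 66
  Shipping 96, fixed 98 → total 194.
  Any other capacity-feasible assignment to {P-β, P-γ} ships for at least 96.
Compare {P-β, P-δ}: its best feasible assignment gives total 202.
Compare {P-γ, P-δ}: its best feasible assignment gives total 216.
Every other set of open sites that can feasibly serve all demand totals ≥ 202 even under its best assignment. Minimum: 194.

194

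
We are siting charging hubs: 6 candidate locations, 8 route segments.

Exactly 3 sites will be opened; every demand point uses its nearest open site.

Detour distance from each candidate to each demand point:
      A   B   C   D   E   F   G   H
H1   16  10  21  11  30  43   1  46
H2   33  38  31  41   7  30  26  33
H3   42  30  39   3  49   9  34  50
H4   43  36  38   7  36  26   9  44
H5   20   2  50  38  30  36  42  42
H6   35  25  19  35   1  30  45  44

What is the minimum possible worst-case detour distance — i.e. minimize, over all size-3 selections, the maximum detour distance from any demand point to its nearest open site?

33

Open {H1, H2, H3}.
  Farthest demand point is H at detour distance 33 (to H2); all others are ≤ 33.
With {H1, H2, H4} the worst case is 33.
With {H1, H2, H5} the worst case is 33.
No size-3 selection achieves below 33.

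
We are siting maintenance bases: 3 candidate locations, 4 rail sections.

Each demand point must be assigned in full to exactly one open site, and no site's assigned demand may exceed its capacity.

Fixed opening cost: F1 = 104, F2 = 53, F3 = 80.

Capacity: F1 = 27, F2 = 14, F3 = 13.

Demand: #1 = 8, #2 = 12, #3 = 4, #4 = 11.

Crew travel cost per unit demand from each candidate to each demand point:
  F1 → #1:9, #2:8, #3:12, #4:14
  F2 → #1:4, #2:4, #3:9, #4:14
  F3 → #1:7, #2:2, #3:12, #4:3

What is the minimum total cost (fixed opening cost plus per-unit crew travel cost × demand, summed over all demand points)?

Open {F1, F3}; cheapest assignment that respects the capacities:
  F1 (cap 27, load 24): #1, #2, #3 — cost 8×9 + 12×8 + 4×12 = 216
  F3 (cap 13, load 11): #4 — cost 11×3 = 33
  Shipping 249, fixed 184 → total 433.
  Any other capacity-feasible assignment to {F1, F3} ships for at least 249.
Compare {F1, F2, F3}: its best feasible assignment gives total 434.
Compare {F1, F2}: its best feasible assignment gives total 475.
Every other set of open sites that can feasibly serve all demand totals ≥ 434 even under its best assignment. Minimum: 433.

433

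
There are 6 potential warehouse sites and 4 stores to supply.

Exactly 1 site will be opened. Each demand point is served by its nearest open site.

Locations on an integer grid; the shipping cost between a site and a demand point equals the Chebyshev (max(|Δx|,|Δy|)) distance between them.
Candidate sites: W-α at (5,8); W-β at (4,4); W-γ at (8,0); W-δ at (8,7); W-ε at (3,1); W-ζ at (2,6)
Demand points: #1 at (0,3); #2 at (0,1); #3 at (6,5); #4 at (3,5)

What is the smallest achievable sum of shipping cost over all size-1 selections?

11

Open {W-β}.
  #1→W-β 4, #2→W-β 4, #3→W-β 2, #4→W-β 1  ⇒ total 11.
Compare {W-ζ}: total 13.
Compare {W-ε}: total 14.
No size-1 selection does better; minimum is 11.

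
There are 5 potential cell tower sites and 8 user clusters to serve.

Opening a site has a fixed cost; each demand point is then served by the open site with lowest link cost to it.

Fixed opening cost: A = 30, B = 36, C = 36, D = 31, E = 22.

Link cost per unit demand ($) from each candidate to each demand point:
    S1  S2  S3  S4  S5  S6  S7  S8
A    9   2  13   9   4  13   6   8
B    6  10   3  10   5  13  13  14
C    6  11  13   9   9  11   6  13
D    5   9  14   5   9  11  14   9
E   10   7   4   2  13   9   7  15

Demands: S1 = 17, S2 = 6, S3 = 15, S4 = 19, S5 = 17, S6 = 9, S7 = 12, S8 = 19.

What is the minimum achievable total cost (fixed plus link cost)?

651

Open {A, D, E}: assign each demand point to its cheapest open site.
  S1→D 17×5=85, S2→A 6×2=12, S3→E 15×4=60, S4→E 19×2=38, S5→A 17×4=68, S6→E 9×9=81, S7→A 12×6=72, S8→A 19×8=152
  link cost 568, fixed 83 → total 651.
Compare {A, B, E}: link cost 570 + fixed 88 = 658.
Compare {A, B, D, E}: link cost 553 + fixed 119 = 672.
Compare {A, C, E}: link cost 585 + fixed 88 = 673.
All other subsets cost ≥ 658. Minimum total cost: 651.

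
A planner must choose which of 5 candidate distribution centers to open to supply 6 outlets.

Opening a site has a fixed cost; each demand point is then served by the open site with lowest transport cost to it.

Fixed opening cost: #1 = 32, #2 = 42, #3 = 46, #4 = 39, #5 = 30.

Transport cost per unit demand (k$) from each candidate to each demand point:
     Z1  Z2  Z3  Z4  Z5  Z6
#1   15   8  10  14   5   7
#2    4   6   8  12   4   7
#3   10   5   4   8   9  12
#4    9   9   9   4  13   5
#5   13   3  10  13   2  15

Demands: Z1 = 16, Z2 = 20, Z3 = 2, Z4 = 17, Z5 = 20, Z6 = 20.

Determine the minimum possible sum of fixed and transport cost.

459

Open {#2, #4, #5}: assign each demand point to its cheapest open site.
  Z1→#2 16×4=64, Z2→#5 20×3=60, Z3→#2 2×8=16, Z4→#4 17×4=68, Z5→#5 20×2=40, Z6→#4 20×5=100
  transport cost 348, fixed 111 → total 459.
Compare {#1, #2, #4, #5}: transport cost 348 + fixed 143 = 491.
Compare {#2, #3, #4, #5}: transport cost 340 + fixed 157 = 497.
Compare {#4, #5}: transport cost 430 + fixed 69 = 499.
All other subsets cost ≥ 491. Minimum total cost: 459.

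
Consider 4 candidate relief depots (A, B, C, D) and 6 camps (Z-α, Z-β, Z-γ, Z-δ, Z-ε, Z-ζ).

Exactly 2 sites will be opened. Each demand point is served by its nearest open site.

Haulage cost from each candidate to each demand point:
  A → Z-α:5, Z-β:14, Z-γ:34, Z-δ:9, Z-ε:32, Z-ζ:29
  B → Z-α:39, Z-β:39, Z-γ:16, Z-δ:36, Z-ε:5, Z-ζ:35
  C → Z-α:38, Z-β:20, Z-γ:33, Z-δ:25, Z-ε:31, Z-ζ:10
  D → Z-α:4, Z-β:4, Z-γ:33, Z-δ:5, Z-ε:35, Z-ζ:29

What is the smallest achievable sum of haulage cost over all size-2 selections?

Open {B, D}.
  Z-α→D 4, Z-β→D 4, Z-γ→B 16, Z-δ→D 5, Z-ε→B 5, Z-ζ→D 29  ⇒ total 63.
Compare {A, B}: total 78.
Compare {C, D}: total 87.
No size-2 selection does better; minimum is 63.

63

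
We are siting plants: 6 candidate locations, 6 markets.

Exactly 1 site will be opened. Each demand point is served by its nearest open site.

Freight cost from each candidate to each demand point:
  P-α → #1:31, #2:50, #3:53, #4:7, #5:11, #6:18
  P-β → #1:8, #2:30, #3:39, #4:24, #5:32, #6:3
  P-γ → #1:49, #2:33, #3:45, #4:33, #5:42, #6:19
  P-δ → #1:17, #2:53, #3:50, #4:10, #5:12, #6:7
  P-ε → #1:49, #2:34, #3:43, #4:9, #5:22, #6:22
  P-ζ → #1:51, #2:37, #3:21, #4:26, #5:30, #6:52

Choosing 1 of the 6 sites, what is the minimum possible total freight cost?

136

Open {P-β}.
  #1→P-β 8, #2→P-β 30, #3→P-β 39, #4→P-β 24, #5→P-β 32, #6→P-β 3  ⇒ total 136.
Compare {P-δ}: total 149.
Compare {P-α}: total 170.
No size-1 selection does better; minimum is 136.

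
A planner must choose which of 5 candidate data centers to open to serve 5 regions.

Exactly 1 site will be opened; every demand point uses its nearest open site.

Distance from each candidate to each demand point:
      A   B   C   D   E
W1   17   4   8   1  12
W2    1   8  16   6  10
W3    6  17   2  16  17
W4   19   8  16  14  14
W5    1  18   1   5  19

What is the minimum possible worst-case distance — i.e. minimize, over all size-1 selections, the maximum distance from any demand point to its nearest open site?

16

Open {W2}.
  Farthest demand point is C at distance 16 (to W2); all others are ≤ 16.
With {W1} the worst case is 17.
With {W3} the worst case is 17.
No size-1 selection achieves below 16.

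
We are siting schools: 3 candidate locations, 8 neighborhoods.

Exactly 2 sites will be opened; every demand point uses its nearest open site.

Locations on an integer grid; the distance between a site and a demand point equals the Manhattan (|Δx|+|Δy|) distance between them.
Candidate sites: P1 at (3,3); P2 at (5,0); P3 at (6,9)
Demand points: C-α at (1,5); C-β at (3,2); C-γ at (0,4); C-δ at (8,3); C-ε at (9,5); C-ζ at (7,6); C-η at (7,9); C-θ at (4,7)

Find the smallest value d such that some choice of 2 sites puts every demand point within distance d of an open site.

Open {P1, P3}.
  Farthest demand point is C-ε at distance 7 (to P3); all others are ≤ 7.
With {P2, P3} the worst case is 9.
With {P1, P2} the worst case is 10.
No size-2 selection achieves below 7.

7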